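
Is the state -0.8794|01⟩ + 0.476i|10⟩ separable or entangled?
Entangled

Writing the state as a|00⟩ + b|01⟩ + c|10⟩ + d|11⟩, it is a product state iff ad − bc = 0.
Here (a, b, c, d) = (0, -0.8794, 0.476i, 0): ad − bc = (0)(0) − (-0.8794)(0.476i) = 0.4186i ≠ 0, so the state is entangled.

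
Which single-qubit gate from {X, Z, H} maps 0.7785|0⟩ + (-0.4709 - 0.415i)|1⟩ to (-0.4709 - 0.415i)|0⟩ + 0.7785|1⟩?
X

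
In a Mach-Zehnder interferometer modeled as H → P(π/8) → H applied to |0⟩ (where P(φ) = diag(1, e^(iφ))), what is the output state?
(0.9619 + 0.1913i)|0⟩ + (0.03806 - 0.1913i)|1⟩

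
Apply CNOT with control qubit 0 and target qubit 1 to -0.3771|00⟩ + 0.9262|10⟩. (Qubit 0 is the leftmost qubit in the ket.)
-0.3771|00⟩ + 0.9262|11⟩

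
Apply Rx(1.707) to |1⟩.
-0.7536i|0⟩ + 0.6573|1⟩

Rx(1.707) = [[cos(θ/2), −i·sin(θ/2)], [−i·sin(θ/2), cos(θ/2)]]; θ = 1.707, cos(θ/2) ≈ 0.65735, sin(θ/2) ≈ 0.753586.
With a = amp(|0⟩) = 0 and b = amp(|1⟩) = 1:
new amp(|0⟩) = (0.65735)·a + (-0.753586i)·b = -0.7536i
new amp(|1⟩) = (-0.753586i)·a + (0.65735)·b = 0.6573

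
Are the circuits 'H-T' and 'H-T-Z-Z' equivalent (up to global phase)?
Yes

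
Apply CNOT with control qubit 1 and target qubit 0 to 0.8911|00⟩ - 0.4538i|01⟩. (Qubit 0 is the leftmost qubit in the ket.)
0.8911|00⟩ - 0.4538i|11⟩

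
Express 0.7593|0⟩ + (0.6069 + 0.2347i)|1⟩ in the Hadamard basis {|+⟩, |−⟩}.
(0.966 + 0.166i)|+⟩ + (0.1078 - 0.166i)|−⟩

With |ψ⟩ = α|0⟩ + β|1⟩, the Hadamard-basis coefficients are ⟨+|ψ⟩ = (α + β)/√2 and ⟨−|ψ⟩ = (α − β)/√2.
Here α = 0.7593, β = (0.6069 + 0.2347i): (α + β)/√2 = (0.966 + 0.166i), (α − β)/√2 = (0.1078 - 0.166i).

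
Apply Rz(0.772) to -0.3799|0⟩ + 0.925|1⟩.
(-0.3519 + 0.143i)|0⟩ + (0.8569 + 0.3482i)|1⟩

Rz(0.772) = [[e^(−iθ/2), 0], [0, e^(iθ/2)]] with e^(±iθ/2) = cos(θ/2) ± i·sin(θ/2); θ = 0.772, cos(θ/2) ≈ 0.926422, sin(θ/2) ≈ 0.376486.
With a = amp(|0⟩) = -0.3799 and b = amp(|1⟩) = 0.925:
new amp(|0⟩) = (0.926422 - 0.376486i)·a = (-0.3519 + 0.143i)
new amp(|1⟩) = (0.926422 + 0.376486i)·b = (0.8569 + 0.3482i)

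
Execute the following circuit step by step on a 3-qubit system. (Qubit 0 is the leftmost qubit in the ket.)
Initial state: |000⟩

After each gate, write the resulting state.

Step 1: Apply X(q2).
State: |001⟩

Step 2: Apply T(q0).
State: |001⟩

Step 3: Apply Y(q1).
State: i|011⟩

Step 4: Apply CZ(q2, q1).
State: -i|011⟩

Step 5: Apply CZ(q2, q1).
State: i|011⟩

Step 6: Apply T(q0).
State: i|011⟩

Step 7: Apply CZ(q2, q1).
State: -i|011⟩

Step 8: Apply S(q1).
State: |011⟩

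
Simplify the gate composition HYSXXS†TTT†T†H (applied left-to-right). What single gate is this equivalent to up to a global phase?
Y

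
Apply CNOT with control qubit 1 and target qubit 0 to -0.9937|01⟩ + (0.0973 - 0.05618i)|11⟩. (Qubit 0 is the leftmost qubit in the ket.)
(0.0973 - 0.05618i)|01⟩ - 0.9937|11⟩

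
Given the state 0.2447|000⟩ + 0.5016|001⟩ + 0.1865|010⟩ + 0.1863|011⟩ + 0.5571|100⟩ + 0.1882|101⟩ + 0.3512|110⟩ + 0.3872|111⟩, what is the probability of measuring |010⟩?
0.03478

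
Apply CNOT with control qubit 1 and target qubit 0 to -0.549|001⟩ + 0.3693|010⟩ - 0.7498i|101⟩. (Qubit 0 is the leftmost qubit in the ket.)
-0.549|001⟩ - 0.7498i|101⟩ + 0.3693|110⟩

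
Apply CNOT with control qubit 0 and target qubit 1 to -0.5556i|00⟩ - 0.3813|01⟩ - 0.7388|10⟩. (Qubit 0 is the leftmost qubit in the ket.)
-0.5556i|00⟩ - 0.3813|01⟩ - 0.7388|11⟩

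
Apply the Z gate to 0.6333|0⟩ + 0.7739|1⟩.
0.6333|0⟩ - 0.7739|1⟩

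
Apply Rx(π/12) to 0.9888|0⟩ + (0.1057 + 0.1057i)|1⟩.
(0.9941 - 0.0138i)|0⟩ + (0.1048 - 0.02427i)|1⟩

Rx(π/12) = [[cos(θ/2), −i·sin(θ/2)], [−i·sin(θ/2), cos(θ/2)]]; θ = π/12, cos(θ/2) ≈ 0.991445, sin(θ/2) ≈ 0.130526.
With a = amp(|0⟩) = 0.9888 and b = amp(|1⟩) = (0.1057 + 0.1057i):
new amp(|0⟩) = (0.991445)·a + (-0.130526i)·b = (0.9941 - 0.0138i)
new amp(|1⟩) = (-0.130526i)·a + (0.991445)·b = (0.1048 - 0.02427i)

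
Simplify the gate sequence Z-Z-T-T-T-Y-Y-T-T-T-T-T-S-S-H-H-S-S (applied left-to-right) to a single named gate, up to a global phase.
I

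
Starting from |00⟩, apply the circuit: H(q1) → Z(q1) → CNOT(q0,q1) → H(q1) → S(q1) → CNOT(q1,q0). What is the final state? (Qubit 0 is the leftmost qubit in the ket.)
i|11⟩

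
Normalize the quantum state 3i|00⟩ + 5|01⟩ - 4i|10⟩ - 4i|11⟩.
0.3693i|00⟩ + 0.6155|01⟩ - 0.4924i|10⟩ - 0.4924i|11⟩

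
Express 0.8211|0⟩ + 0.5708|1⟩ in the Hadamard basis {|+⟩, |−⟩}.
0.9842|+⟩ + 0.177|−⟩

With |ψ⟩ = α|0⟩ + β|1⟩, the Hadamard-basis coefficients are ⟨+|ψ⟩ = (α + β)/√2 and ⟨−|ψ⟩ = (α − β)/√2.
Here α = 0.8211, β = 0.5708: (α + β)/√2 = 0.9842, (α − β)/√2 = 0.177.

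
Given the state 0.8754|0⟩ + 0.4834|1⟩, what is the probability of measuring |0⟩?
0.7663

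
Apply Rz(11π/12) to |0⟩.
(0.1305 - 0.9914i)|0⟩

Rz(11π/12) = [[e^(−iθ/2), 0], [0, e^(iθ/2)]] with e^(±iθ/2) = cos(θ/2) ± i·sin(θ/2); θ = 11π/12, cos(θ/2) ≈ 0.130526, sin(θ/2) ≈ 0.991445.
With a = amp(|0⟩) = 1 and b = amp(|1⟩) = 0:
new amp(|0⟩) = (0.130526 - 0.991445i)·a = (0.1305 - 0.9914i)
new amp(|1⟩) = (0.130526 + 0.991445i)·b = 0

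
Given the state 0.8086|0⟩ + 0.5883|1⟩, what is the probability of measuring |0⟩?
0.6538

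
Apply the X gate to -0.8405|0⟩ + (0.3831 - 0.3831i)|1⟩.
(0.3831 - 0.3831i)|0⟩ - 0.8405|1⟩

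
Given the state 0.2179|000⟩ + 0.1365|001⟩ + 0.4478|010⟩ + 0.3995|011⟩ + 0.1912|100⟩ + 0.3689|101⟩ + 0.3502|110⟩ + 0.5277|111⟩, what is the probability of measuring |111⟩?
0.2785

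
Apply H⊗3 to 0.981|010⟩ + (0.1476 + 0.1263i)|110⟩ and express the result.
(0.399 + 0.04465i)|000⟩ + (0.399 + 0.04465i)|001⟩ + (-0.399 - 0.04465i)|010⟩ + (-0.399 - 0.04465i)|011⟩ + (0.2947 - 0.04465i)|100⟩ + (0.2947 - 0.04465i)|101⟩ + (-0.2947 + 0.04465i)|110⟩ + (-0.2947 + 0.04465i)|111⟩

H⊗3 gives amp(|y⟩) = (1/2√2) Σ_x (−1)^(x·y) amp(|x⟩), where x·y is the number of positions in which both x and y have a 1.
|000⟩: (0.981 + (0.1476 + 0.1263i))/(2√2) = (0.399 + 0.04465i)
|001⟩: (0.981 + (0.1476 + 0.1263i))/(2√2) = (0.399 + 0.04465i)
|010⟩: (-0.981 - (0.1476 + 0.1263i))/(2√2) = (-0.399 - 0.04465i)
|011⟩: (-0.981 - (0.1476 + 0.1263i))/(2√2) = (-0.399 - 0.04465i)
|100⟩: (0.981 - (0.1476 + 0.1263i))/(2√2) = (0.2947 - 0.04465i)
|101⟩: (0.981 - (0.1476 + 0.1263i))/(2√2) = (0.2947 - 0.04465i)
|110⟩: (-0.981 + (0.1476 + 0.1263i))/(2√2) = (-0.2947 + 0.04465i)
|111⟩: (-0.981 + (0.1476 + 0.1263i))/(2√2) = (-0.2947 + 0.04465i)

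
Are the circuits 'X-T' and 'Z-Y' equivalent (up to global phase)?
No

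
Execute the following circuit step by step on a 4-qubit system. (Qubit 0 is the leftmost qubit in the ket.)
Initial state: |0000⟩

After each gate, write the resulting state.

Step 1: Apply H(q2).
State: 1/√2|0000⟩ + 1/√2|0010⟩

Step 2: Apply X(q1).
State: 1/√2|0100⟩ + 1/√2|0110⟩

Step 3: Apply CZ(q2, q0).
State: 1/√2|0100⟩ + 1/√2|0110⟩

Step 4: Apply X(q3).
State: 1/√2|0101⟩ + 1/√2|0111⟩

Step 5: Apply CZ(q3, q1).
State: -1/√2|0101⟩ - 1/√2|0111⟩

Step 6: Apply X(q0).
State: -1/√2|1101⟩ - 1/√2|1111⟩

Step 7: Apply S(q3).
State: -(1/√2)i|1101⟩ - (1/√2)i|1111⟩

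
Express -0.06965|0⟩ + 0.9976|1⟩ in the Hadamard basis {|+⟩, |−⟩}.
0.6562|+⟩ - 0.7547|−⟩

With |ψ⟩ = α|0⟩ + β|1⟩, the Hadamard-basis coefficients are ⟨+|ψ⟩ = (α + β)/√2 and ⟨−|ψ⟩ = (α − β)/√2.
Here α = -0.06965, β = 0.9976: (α + β)/√2 = 0.6562, (α − β)/√2 = -0.7547.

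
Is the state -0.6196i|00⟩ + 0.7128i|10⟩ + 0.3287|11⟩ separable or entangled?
Entangled

Writing the state as a|00⟩ + b|01⟩ + c|10⟩ + d|11⟩, it is a product state iff ad − bc = 0.
Here (a, b, c, d) = (-0.6196i, 0, 0.7128i, 0.3287): ad − bc = (-0.6196i)(0.3287) − (0)(0.7128i) = -0.2037i ≠ 0, so the state is entangled.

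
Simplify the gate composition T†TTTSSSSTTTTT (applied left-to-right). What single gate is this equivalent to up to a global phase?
T†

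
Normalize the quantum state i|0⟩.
i|0⟩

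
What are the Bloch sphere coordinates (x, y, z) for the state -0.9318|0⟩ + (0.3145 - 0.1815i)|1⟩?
(-0.5861, 0.3382, 0.7364)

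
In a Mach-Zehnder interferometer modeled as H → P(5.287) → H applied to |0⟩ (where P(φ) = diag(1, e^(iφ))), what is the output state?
(0.7718 - 0.4197i)|0⟩ + (0.2282 + 0.4197i)|1⟩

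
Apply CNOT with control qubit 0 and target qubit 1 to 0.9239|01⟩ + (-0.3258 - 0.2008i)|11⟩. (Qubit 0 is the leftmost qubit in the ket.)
0.9239|01⟩ + (-0.3258 - 0.2008i)|10⟩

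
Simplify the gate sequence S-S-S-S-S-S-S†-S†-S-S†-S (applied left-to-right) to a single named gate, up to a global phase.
S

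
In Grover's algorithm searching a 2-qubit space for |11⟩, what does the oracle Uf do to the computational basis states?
Uf|x⟩ = -|x⟩ if x = 11, else |x⟩ (phase flip on target)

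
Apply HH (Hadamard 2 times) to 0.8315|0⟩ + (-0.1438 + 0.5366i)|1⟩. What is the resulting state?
0.8315|0⟩ + (-0.1438 + 0.5366i)|1⟩

H² = I, so an even number of Hadamards cancels: H^2 = I and the state is unchanged.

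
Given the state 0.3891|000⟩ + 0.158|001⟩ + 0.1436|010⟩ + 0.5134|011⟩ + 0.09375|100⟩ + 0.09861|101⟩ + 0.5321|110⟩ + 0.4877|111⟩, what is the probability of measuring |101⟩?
0.009724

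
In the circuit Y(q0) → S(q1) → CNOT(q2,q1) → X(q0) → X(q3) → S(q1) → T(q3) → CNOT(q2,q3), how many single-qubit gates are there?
6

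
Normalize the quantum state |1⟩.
|1⟩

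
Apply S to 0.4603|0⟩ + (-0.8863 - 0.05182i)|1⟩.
0.4603|0⟩ + (0.05182 - 0.8863i)|1⟩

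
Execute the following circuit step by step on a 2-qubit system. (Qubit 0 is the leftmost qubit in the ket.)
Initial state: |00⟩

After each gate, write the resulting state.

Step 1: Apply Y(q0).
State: i|10⟩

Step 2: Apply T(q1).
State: i|10⟩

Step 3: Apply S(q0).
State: -|10⟩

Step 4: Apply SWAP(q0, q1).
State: -|01⟩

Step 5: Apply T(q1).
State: (-1/√2 - (1/√2)i)|01⟩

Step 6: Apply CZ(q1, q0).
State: (-1/√2 - (1/√2)i)|01⟩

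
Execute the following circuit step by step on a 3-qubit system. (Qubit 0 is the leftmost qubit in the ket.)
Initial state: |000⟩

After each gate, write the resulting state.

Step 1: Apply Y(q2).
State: i|001⟩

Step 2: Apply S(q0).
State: i|001⟩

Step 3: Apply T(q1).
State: i|001⟩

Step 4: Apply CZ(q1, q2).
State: i|001⟩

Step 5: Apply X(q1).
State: i|011⟩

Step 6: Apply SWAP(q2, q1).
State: i|011⟩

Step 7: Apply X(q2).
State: i|010⟩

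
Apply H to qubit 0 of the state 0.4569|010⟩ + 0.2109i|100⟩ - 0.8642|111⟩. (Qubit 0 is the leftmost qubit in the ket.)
0.1491i|000⟩ + 0.3231|010⟩ - 0.6111|011⟩ - 0.1491i|100⟩ + 0.3231|110⟩ + 0.6111|111⟩

H on qubit 0 mixes each pair of kets that differ only in qubit 0: amplitudes (a, b) of (|…0…⟩, |…1…⟩) become ((a + b)/√2, (a − b)/√2). Kets absent from the input have amplitude 0.
(|000⟩, |100⟩): (a, b) = (0, 0.2109i) → (0.1491i, -0.1491i)
(|010⟩, |110⟩): (a, b) = (0.4569, 0) → (0.3231, 0.3231)
(|011⟩, |111⟩): (a, b) = (0, -0.8642) → (-0.6111, 0.6111)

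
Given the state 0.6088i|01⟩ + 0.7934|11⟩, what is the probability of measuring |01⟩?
0.3706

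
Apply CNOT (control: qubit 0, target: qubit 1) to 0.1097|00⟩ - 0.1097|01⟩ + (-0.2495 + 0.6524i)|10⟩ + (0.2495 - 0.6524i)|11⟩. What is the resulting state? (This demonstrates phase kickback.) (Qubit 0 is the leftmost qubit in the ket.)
0.1097|00⟩ - 0.1097|01⟩ + (0.2495 - 0.6524i)|10⟩ + (-0.2495 + 0.6524i)|11⟩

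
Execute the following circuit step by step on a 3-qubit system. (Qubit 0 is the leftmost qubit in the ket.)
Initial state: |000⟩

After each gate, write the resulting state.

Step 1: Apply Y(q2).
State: i|001⟩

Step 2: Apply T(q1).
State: i|001⟩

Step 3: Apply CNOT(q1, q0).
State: i|001⟩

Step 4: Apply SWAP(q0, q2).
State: i|100⟩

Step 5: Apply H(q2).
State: (1/√2)i|100⟩ + (1/√2)i|101⟩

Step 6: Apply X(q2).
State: (1/√2)i|100⟩ + (1/√2)i|101⟩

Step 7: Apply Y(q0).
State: 1/√2|000⟩ + 1/√2|001⟩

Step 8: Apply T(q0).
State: 1/√2|000⟩ + 1/√2|001⟩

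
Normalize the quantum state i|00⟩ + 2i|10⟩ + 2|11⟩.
0.3333i|00⟩ + 0.6667i|10⟩ + 0.6667|11⟩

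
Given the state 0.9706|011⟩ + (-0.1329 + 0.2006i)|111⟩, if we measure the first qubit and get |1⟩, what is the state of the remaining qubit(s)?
(-0.5523 + 0.8336i)|11⟩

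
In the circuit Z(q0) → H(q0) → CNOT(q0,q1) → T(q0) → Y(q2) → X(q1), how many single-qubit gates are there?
5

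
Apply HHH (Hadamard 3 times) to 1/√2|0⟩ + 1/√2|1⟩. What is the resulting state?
|0⟩

H² = I, so H^3 = H: a single Hadamard. With (a, b) = (1/√2, 1/√2), H gives ((a + b)/√2, (a − b)/√2) = (1, 0).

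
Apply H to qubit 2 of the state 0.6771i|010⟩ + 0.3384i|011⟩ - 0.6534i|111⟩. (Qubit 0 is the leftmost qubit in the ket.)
0.7181i|010⟩ + 0.2395i|011⟩ - 0.462i|110⟩ + 0.462i|111⟩

H on qubit 2 mixes each pair of kets that differ only in qubit 2: amplitudes (a, b) of (|…0…⟩, |…1…⟩) become ((a + b)/√2, (a − b)/√2). Kets absent from the input have amplitude 0.
(|010⟩, |011⟩): (a, b) = (0.6771i, 0.3384i) → (0.7181i, 0.2395i)
(|110⟩, |111⟩): (a, b) = (0, -0.6534i) → (-0.462i, 0.462i)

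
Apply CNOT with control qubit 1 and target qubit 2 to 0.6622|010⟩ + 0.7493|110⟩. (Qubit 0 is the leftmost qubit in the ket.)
0.6622|011⟩ + 0.7493|111⟩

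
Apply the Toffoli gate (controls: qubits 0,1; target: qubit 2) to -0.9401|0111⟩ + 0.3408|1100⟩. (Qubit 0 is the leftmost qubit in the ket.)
-0.9401|0111⟩ + 0.3408|1110⟩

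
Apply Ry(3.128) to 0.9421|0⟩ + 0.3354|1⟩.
-0.329|0⟩ + 0.9444|1⟩

Ry(3.128) = [[cos(θ/2), −sin(θ/2)], [sin(θ/2), cos(θ/2)]]; θ = 3.128, cos(θ/2) ≈ 0.00679627, sin(θ/2) ≈ 0.999977.
With a = amp(|0⟩) = 0.9421 and b = amp(|1⟩) = 0.3354:
new amp(|0⟩) = (0.00679627)·a + (-0.999977)·b = -0.329
new amp(|1⟩) = (0.999977)·a + (0.00679627)·b = 0.9444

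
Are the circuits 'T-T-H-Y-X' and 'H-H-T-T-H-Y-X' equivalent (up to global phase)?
Yes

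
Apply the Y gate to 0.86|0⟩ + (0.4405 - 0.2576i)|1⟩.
(-0.2576 - 0.4405i)|0⟩ + 0.86i|1⟩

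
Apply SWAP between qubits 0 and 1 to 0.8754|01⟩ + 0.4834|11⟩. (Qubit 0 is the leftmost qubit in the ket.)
0.8754|10⟩ + 0.4834|11⟩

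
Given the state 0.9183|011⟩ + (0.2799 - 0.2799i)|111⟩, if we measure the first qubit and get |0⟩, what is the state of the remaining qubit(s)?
|11⟩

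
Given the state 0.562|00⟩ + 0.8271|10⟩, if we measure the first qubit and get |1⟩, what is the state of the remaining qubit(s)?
|0⟩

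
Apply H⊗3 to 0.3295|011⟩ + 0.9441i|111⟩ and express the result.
(0.1165 + 0.3338i)|000⟩ + (-0.1165 - 0.3338i)|001⟩ + (-0.1165 - 0.3338i)|010⟩ + (0.1165 + 0.3338i)|011⟩ + (0.1165 - 0.3338i)|100⟩ + (-0.1165 + 0.3338i)|101⟩ + (-0.1165 + 0.3338i)|110⟩ + (0.1165 - 0.3338i)|111⟩

H⊗3 gives amp(|y⟩) = (1/2√2) Σ_x (−1)^(x·y) amp(|x⟩), where x·y is the number of positions in which both x and y have a 1.
|000⟩: (0.3295 + 0.9441i)/(2√2) = (0.1165 + 0.3338i)
|001⟩: (-0.3295 - 0.9441i)/(2√2) = (-0.1165 - 0.3338i)
|010⟩: (-0.3295 - 0.9441i)/(2√2) = (-0.1165 - 0.3338i)
|011⟩: (0.3295 + 0.9441i)/(2√2) = (0.1165 + 0.3338i)
|100⟩: (0.3295 - 0.9441i)/(2√2) = (0.1165 - 0.3338i)
|101⟩: (-0.3295 + 0.9441i)/(2√2) = (-0.1165 + 0.3338i)
|110⟩: (-0.3295 + 0.9441i)/(2√2) = (-0.1165 + 0.3338i)
|111⟩: (0.3295 - 0.9441i)/(2√2) = (0.1165 - 0.3338i)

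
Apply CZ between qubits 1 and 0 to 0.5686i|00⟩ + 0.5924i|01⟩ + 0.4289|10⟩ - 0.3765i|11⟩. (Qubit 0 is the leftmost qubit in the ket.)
0.5686i|00⟩ + 0.5924i|01⟩ + 0.4289|10⟩ + 0.3765i|11⟩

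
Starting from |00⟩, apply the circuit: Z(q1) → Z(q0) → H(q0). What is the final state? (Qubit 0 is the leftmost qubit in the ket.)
1/√2|00⟩ + 1/√2|10⟩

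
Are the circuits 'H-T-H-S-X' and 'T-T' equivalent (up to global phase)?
No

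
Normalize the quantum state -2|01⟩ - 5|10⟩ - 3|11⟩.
-0.3244|01⟩ - 0.8111|10⟩ - 0.4867|11⟩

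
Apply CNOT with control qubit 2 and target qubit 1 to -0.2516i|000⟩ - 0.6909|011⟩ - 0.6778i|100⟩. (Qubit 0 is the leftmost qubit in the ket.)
-0.2516i|000⟩ - 0.6909|001⟩ - 0.6778i|100⟩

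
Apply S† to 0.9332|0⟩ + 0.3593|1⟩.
0.9332|0⟩ - 0.3593i|1⟩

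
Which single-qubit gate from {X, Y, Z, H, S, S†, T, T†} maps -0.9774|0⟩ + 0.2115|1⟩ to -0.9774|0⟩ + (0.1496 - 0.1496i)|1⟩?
T†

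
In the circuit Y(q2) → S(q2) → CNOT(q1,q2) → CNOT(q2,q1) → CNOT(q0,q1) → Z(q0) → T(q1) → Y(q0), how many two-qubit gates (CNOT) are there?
3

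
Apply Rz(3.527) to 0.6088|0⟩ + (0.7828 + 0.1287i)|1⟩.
(-0.1166 - 0.5975i)|0⟩ + (-0.2762 + 0.7437i)|1⟩

Rz(3.527) = [[e^(−iθ/2), 0], [0, e^(iθ/2)]] with e^(±iθ/2) = cos(θ/2) ± i·sin(θ/2); θ = 3.527, cos(θ/2) ≈ -0.191513, sin(θ/2) ≈ 0.98149.
With a = amp(|0⟩) = 0.6088 and b = amp(|1⟩) = (0.7828 + 0.1287i):
new amp(|0⟩) = (-0.191513 - 0.98149i)·a = (-0.1166 - 0.5975i)
new amp(|1⟩) = (-0.191513 + 0.98149i)·b = (-0.2762 + 0.7437i)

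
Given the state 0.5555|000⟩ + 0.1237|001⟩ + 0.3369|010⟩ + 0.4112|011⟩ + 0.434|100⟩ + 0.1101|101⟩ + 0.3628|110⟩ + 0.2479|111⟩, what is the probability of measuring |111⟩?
0.06145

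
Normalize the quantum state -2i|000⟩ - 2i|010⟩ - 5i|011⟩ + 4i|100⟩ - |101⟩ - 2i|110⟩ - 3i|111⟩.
-0.252i|000⟩ - 0.252i|010⟩ - 0.6299i|011⟩ + 0.504i|100⟩ - 0.126|101⟩ - 0.252i|110⟩ - (1/√7)i|111⟩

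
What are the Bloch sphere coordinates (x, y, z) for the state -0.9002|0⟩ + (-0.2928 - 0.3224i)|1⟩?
(0.5272, 0.5804, 0.6207)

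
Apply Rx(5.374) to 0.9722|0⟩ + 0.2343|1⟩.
(-0.8735 - 0.1029i)|0⟩ + (-0.2105 - 0.4269i)|1⟩

Rx(5.374) = [[cos(θ/2), −i·sin(θ/2)], [−i·sin(θ/2), cos(θ/2)]]; θ = 5.374, cos(θ/2) ≈ -0.89844, sin(θ/2) ≈ 0.439096.
With a = amp(|0⟩) = 0.9722 and b = amp(|1⟩) = 0.2343:
new amp(|0⟩) = (-0.89844)·a + (-0.439096i)·b = (-0.8735 - 0.1029i)
new amp(|1⟩) = (-0.439096i)·a + (-0.89844)·b = (-0.2105 - 0.4269i)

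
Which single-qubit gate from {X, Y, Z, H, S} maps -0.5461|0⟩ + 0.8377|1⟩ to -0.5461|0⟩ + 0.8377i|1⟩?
S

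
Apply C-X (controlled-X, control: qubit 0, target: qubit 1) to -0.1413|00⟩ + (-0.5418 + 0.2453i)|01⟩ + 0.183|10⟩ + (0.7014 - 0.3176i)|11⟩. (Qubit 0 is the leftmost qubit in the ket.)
-0.1413|00⟩ + (-0.5418 + 0.2453i)|01⟩ + (0.7014 - 0.3176i)|10⟩ + 0.183|11⟩

C-X leaves the control-|0⟩ kets |00⟩, |01⟩ unchanged and applies X to qubit 1 on the control-|1⟩ pair (|10⟩, |11⟩).
X = [[0, 1], [1, 0]].
With a = amp(|10⟩) = 0.183 and b = amp(|11⟩) = (0.7014 - 0.3176i):
new amp(|10⟩) = (1)·b = (0.7014 - 0.3176i)
new amp(|11⟩) = (1)·a = 0.183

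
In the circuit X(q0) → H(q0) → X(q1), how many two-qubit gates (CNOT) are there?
0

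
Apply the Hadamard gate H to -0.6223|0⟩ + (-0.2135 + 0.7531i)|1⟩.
(-0.591 + 0.5325i)|0⟩ + (-0.2891 - 0.5325i)|1⟩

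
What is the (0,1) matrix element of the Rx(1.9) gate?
-0.8134i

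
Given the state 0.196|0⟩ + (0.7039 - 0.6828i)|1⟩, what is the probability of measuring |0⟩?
0.03842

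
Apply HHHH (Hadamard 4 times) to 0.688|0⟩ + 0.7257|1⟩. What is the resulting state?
0.688|0⟩ + 0.7257|1⟩

H² = I, so an even number of Hadamards cancels: H^4 = I and the state is unchanged.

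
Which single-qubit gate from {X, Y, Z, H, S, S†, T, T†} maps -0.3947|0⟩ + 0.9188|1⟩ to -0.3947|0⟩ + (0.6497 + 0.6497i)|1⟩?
T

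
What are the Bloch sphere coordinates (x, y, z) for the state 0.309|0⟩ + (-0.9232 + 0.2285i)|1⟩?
(-0.5705, 0.1412, -0.809)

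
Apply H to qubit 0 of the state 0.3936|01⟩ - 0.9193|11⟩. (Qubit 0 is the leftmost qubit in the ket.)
-0.3717|01⟩ + 0.9284|11⟩

H on qubit 0 mixes each pair of kets that differ only in qubit 0: amplitudes (a, b) of (|…0…⟩, |…1…⟩) become ((a + b)/√2, (a − b)/√2). Kets absent from the input have amplitude 0.
(|01⟩, |11⟩): (a, b) = (0.3936, -0.9193) → (-0.3717, 0.9284)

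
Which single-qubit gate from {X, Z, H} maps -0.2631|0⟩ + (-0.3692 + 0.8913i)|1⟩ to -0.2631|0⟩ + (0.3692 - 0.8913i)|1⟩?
Z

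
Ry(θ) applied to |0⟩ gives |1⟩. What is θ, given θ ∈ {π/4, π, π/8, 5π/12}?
π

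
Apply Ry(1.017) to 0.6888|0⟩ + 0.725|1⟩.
0.2487|0⟩ + 0.9686|1⟩

Ry(1.017) = [[cos(θ/2), −sin(θ/2)], [sin(θ/2), cos(θ/2)]]; θ = 1.017, cos(θ/2) ≈ 0.873476, sin(θ/2) ≈ 0.486868.
With a = amp(|0⟩) = 0.6888 and b = amp(|1⟩) = 0.725:
new amp(|0⟩) = (0.873476)·a + (-0.486868)·b = 0.2487
new amp(|1⟩) = (0.486868)·a + (0.873476)·b = 0.9686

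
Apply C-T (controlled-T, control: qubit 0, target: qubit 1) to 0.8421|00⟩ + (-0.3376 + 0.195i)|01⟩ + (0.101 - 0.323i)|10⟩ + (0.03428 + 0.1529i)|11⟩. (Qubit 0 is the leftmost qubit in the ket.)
0.8421|00⟩ + (-0.3376 + 0.195i)|01⟩ + (0.101 - 0.323i)|10⟩ + (-0.08388 + 0.1324i)|11⟩

C-T leaves the control-|0⟩ kets |00⟩, |01⟩ unchanged and applies T to qubit 1 on the control-|1⟩ pair (|10⟩, |11⟩).
T = [[1, 0], [0, (1/√2 + (1/√2)i)]].
With a = amp(|10⟩) = (0.101 - 0.323i) and b = amp(|11⟩) = (0.03428 + 0.1529i):
new amp(|10⟩) = (1)·a = (0.101 - 0.323i)
new amp(|11⟩) = (1/√2 + (1/√2)i)·b = (-0.08388 + 0.1324i)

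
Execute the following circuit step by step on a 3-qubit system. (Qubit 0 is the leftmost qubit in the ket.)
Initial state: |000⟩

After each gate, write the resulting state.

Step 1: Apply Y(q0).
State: i|100⟩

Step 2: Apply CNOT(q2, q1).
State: i|100⟩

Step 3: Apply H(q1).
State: (1/√2)i|100⟩ + (1/√2)i|110⟩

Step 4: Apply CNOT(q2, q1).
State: (1/√2)i|100⟩ + (1/√2)i|110⟩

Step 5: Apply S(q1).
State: (1/√2)i|100⟩ - 1/√2|110⟩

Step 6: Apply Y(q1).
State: (1/√2)i|100⟩ - 1/√2|110⟩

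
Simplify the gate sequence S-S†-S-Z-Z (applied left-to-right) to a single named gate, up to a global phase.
S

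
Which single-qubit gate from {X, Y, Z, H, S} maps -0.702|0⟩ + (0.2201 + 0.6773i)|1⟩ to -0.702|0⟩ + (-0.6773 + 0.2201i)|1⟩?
S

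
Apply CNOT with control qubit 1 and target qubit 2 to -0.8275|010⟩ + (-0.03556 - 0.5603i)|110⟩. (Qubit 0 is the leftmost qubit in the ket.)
-0.8275|011⟩ + (-0.03556 - 0.5603i)|111⟩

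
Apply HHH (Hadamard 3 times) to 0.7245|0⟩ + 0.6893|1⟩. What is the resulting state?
0.9997|0⟩ + 0.02489|1⟩

H² = I, so H^3 = H: a single Hadamard. With (a, b) = (0.7245, 0.6893), H gives ((a + b)/√2, (a − b)/√2) = (0.9997, 0.02489).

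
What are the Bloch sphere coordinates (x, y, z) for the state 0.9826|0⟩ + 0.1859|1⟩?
(0.3653, 0, 0.9309)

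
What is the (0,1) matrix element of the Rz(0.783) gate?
0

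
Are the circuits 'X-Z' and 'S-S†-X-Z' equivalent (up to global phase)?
Yes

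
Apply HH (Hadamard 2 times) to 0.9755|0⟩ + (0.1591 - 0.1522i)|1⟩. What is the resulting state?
0.9755|0⟩ + (0.1591 - 0.1522i)|1⟩

H² = I, so an even number of Hadamards cancels: H^2 = I and the state is unchanged.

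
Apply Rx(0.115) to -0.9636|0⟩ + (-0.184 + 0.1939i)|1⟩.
(-0.9509 + 0.01057i)|0⟩ + (-0.1837 + 0.249i)|1⟩

Rx(0.115) = [[cos(θ/2), −i·sin(θ/2)], [−i·sin(θ/2), cos(θ/2)]]; θ = 0.115, cos(θ/2) ≈ 0.998347, sin(θ/2) ≈ 0.0574683.
With a = amp(|0⟩) = -0.9636 and b = amp(|1⟩) = (-0.184 + 0.1939i):
new amp(|0⟩) = (0.998347)·a + (-0.0574683i)·b = (-0.9509 + 0.01057i)
new amp(|1⟩) = (-0.0574683i)·a + (0.998347)·b = (-0.1837 + 0.249i)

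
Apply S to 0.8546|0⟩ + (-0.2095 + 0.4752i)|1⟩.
0.8546|0⟩ + (-0.4752 - 0.2095i)|1⟩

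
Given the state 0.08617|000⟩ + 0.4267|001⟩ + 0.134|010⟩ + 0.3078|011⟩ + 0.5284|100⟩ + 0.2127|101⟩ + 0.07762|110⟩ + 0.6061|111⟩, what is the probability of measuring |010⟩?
0.01796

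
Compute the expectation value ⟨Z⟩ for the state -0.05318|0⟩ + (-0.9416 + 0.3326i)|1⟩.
-0.9944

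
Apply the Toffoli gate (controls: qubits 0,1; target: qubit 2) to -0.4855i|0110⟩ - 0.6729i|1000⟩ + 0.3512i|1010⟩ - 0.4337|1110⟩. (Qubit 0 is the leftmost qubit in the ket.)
-0.4855i|0110⟩ - 0.6729i|1000⟩ + 0.3512i|1010⟩ - 0.4337|1100⟩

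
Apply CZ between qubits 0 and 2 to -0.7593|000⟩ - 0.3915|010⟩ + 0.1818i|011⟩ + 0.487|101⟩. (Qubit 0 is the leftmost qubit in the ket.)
-0.7593|000⟩ - 0.3915|010⟩ + 0.1818i|011⟩ - 0.487|101⟩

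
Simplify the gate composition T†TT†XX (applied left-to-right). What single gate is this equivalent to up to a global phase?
T†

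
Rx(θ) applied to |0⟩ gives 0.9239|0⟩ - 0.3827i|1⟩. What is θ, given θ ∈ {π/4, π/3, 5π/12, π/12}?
π/4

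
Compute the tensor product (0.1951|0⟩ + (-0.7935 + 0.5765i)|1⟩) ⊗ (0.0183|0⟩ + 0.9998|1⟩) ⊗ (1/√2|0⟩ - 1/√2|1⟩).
0.002525|000⟩ - 0.002525|001⟩ + 0.1379|010⟩ - 0.1379|011⟩ + (-0.01027 + 0.00746i)|100⟩ + (0.01027 - 0.00746i)|101⟩ + (-0.561 + 0.4076i)|110⟩ + (0.561 - 0.4076i)|111⟩

amp(|b₁b₂…⟩) = product of the factor amplitudes for bits b₁, b₂, …; only kets whose every factor amplitude is nonzero survive.
|000⟩: (0.1951)(0.0183)(1/√2) = 0.002525
|001⟩: (0.1951)(0.0183)(-1/√2) = -0.002525
|010⟩: (0.1951)(0.9998)(1/√2) = 0.1379
|011⟩: (0.1951)(0.9998)(-1/√2) = -0.1379
|100⟩: (-0.7935 + 0.5765i)(0.0183)(1/√2) = (-0.01027 + 0.00746i)
|101⟩: (-0.7935 + 0.5765i)(0.0183)(-1/√2) = (0.01027 - 0.00746i)
|110⟩: (-0.7935 + 0.5765i)(0.9998)(1/√2) = (-0.561 + 0.4076i)
|111⟩: (-0.7935 + 0.5765i)(0.9998)(-1/√2) = (0.561 - 0.4076i)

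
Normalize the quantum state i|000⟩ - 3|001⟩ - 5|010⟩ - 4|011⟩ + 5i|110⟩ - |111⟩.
0.114i|000⟩ - 0.3419|001⟩ - 0.5698|010⟩ - 0.4558|011⟩ + 0.5698i|110⟩ - 0.114|111⟩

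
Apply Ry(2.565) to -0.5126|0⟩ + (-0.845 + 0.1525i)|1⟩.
(0.6644 - 0.1462i)|0⟩ + (-0.7317 + 0.04336i)|1⟩

Ry(2.565) = [[cos(θ/2), −sin(θ/2)], [sin(θ/2), cos(θ/2)]]; θ = 2.565, cos(θ/2) ≈ 0.284319, sin(θ/2) ≈ 0.95873.
With a = amp(|0⟩) = -0.5126 and b = amp(|1⟩) = (-0.845 + 0.1525i):
new amp(|0⟩) = (0.284319)·a + (-0.95873)·b = (0.6644 - 0.1462i)
new amp(|1⟩) = (0.95873)·a + (0.284319)·b = (-0.7317 + 0.04336i)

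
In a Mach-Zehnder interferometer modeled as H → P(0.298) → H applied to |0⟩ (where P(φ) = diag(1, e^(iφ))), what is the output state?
(0.978 + 0.1468i)|0⟩ + (0.02204 - 0.1468i)|1⟩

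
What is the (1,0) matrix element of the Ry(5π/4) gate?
0.9239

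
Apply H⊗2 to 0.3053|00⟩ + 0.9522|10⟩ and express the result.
0.6288|00⟩ + 0.6288|01⟩ - 0.3235|10⟩ - 0.3235|11⟩

H⊗2 gives amp(|y⟩) = (1/2) Σ_x (−1)^(x·y) amp(|x⟩), where x·y is the number of positions in which both x and y have a 1.
|00⟩: (0.3053 + 0.9522)/2 = 0.6288
|01⟩: (0.3053 + 0.9522)/2 = 0.6288
|10⟩: (0.3053 - 0.9522)/2 = -0.3235
|11⟩: (0.3053 - 0.9522)/2 = -0.3235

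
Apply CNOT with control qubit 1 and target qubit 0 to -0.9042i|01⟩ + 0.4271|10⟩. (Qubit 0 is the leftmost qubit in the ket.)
0.4271|10⟩ - 0.9042i|11⟩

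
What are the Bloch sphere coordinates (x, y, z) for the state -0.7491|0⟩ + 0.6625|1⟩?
(-0.9926, 0, 0.1222)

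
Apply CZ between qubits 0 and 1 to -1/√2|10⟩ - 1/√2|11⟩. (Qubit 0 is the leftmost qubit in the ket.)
-1/√2|10⟩ + 1/√2|11⟩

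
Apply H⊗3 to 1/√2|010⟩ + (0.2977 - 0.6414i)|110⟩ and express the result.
(0.3553 - 0.2268i)|000⟩ + (0.3553 - 0.2268i)|001⟩ + (-0.3553 + 0.2268i)|010⟩ + (-0.3553 + 0.2268i)|011⟩ + (0.1447 + 0.2268i)|100⟩ + (0.1447 + 0.2268i)|101⟩ + (-0.1447 - 0.2268i)|110⟩ + (-0.1447 - 0.2268i)|111⟩

H⊗3 gives amp(|y⟩) = (1/2√2) Σ_x (−1)^(x·y) amp(|x⟩), where x·y is the number of positions in which both x and y have a 1.
|000⟩: (1/√2 + (0.2977 - 0.6414i))/(2√2) = (0.3553 - 0.2268i)
|001⟩: (1/√2 + (0.2977 - 0.6414i))/(2√2) = (0.3553 - 0.2268i)
|010⟩: (-1/√2 - (0.2977 - 0.6414i))/(2√2) = (-0.3553 + 0.2268i)
|011⟩: (-1/√2 - (0.2977 - 0.6414i))/(2√2) = (-0.3553 + 0.2268i)
|100⟩: (1/√2 - (0.2977 - 0.6414i))/(2√2) = (0.1447 + 0.2268i)
|101⟩: (1/√2 - (0.2977 - 0.6414i))/(2√2) = (0.1447 + 0.2268i)
|110⟩: (-1/√2 + (0.2977 - 0.6414i))/(2√2) = (-0.1447 - 0.2268i)
|111⟩: (-1/√2 + (0.2977 - 0.6414i))/(2√2) = (-0.1447 - 0.2268i)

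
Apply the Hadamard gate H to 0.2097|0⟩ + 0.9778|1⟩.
0.8397|0⟩ - 0.5431|1⟩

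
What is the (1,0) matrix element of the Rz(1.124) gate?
0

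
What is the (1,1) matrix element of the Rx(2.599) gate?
0.268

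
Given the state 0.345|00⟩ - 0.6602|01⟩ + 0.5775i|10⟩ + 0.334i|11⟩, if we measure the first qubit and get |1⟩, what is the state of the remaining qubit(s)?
0.8656i|0⟩ + 0.5007i|1⟩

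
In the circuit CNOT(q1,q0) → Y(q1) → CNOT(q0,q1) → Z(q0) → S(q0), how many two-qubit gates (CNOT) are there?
2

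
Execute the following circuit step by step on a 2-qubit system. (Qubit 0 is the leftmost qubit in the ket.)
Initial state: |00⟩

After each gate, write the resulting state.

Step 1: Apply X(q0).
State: |10⟩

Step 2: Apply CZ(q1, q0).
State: |10⟩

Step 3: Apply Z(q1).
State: |10⟩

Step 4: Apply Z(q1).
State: |10⟩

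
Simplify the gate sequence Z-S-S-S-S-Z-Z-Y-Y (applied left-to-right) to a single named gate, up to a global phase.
Z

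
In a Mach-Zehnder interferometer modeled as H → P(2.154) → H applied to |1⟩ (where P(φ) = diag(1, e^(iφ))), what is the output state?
(0.7754 - 0.4174i)|0⟩ + (0.2246 + 0.4174i)|1⟩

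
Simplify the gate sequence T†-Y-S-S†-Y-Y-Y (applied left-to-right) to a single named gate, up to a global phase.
T†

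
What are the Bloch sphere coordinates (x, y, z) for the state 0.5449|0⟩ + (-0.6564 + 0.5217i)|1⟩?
(-0.7153, 0.5685, -0.4061)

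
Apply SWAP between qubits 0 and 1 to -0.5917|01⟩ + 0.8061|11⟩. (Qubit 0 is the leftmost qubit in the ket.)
-0.5917|10⟩ + 0.8061|11⟩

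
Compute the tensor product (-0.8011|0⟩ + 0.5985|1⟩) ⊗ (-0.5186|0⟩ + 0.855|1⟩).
0.4155|00⟩ - 0.6849|01⟩ - 0.3104|10⟩ + 0.5117|11⟩

amp(|b₁b₂…⟩) = product of the factor amplitudes for bits b₁, b₂, …; only kets whose every factor amplitude is nonzero survive.
|00⟩: (-0.8011)(-0.5186) = 0.4155
|01⟩: (-0.8011)(0.855) = -0.6849
|10⟩: (0.5985)(-0.5186) = -0.3104
|11⟩: (0.5985)(0.855) = 0.5117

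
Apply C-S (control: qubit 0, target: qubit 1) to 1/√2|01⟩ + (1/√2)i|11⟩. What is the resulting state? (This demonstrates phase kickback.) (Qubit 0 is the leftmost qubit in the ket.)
1/√2|01⟩ - 1/√2|11⟩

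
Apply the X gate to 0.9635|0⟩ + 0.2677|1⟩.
0.2677|0⟩ + 0.9635|1⟩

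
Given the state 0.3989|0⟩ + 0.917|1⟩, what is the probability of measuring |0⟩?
0.1591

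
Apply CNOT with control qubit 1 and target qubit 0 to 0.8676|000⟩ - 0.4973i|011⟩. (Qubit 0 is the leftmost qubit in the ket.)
0.8676|000⟩ - 0.4973i|111⟩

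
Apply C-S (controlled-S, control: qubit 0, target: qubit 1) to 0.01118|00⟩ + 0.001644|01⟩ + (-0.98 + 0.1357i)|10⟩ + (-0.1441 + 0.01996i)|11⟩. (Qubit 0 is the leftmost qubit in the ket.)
0.01118|00⟩ + 0.001644|01⟩ + (-0.98 + 0.1357i)|10⟩ + (-0.01996 - 0.1441i)|11⟩

C-S leaves the control-|0⟩ kets |00⟩, |01⟩ unchanged and applies S to qubit 1 on the control-|1⟩ pair (|10⟩, |11⟩).
S = [[1, 0], [0, i]].
With a = amp(|10⟩) = (-0.98 + 0.1357i) and b = amp(|11⟩) = (-0.1441 + 0.01996i):
new amp(|10⟩) = (1)·a = (-0.98 + 0.1357i)
new amp(|11⟩) = (i)·b = (-0.01996 - 0.1441i)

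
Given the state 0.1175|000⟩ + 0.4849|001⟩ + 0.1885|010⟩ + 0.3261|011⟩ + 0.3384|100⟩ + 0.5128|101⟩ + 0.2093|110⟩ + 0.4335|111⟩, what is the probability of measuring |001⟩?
0.2351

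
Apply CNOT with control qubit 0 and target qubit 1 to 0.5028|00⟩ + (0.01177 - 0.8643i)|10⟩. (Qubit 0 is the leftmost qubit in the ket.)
0.5028|00⟩ + (0.01177 - 0.8643i)|11⟩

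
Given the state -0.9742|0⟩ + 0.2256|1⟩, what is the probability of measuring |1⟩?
0.0509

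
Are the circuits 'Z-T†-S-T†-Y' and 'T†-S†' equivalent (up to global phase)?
No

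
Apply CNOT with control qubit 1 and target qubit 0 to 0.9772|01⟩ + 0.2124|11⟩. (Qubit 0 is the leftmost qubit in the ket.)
0.2124|01⟩ + 0.9772|11⟩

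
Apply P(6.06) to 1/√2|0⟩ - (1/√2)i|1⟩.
1/√2|0⟩ + (-0.1565 - 0.6896i)|1⟩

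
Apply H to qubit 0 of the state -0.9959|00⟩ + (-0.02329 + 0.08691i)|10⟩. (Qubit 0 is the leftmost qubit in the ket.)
(-0.7207 + 0.06145i)|00⟩ + (-0.6877 - 0.06145i)|10⟩

H on qubit 0 mixes each pair of kets that differ only in qubit 0: amplitudes (a, b) of (|…0…⟩, |…1…⟩) become ((a + b)/√2, (a − b)/√2). Kets absent from the input have amplitude 0.
(|00⟩, |10⟩): (a, b) = (-0.9959, (-0.02329 + 0.08691i)) → ((-0.7207 + 0.06145i), (-0.6877 - 0.06145i))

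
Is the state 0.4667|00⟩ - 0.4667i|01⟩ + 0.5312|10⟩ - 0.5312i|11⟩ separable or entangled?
Separable

Writing the state as a|00⟩ + b|01⟩ + c|10⟩ + d|11⟩, it is a product state iff ad − bc = 0.
Here (a, b, c, d) = (0.4667, -0.4667i, 0.5312, -0.5312i): ad − bc = (0.4667)(-0.5312i) − (-0.4667i)(0.5312) = 0, so the state is separable.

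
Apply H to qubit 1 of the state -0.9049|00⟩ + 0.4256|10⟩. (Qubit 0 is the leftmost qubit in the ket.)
-0.6399|00⟩ - 0.6399|01⟩ + 0.3009|10⟩ + 0.3009|11⟩

H on qubit 1 mixes each pair of kets that differ only in qubit 1: amplitudes (a, b) of (|…0…⟩, |…1…⟩) become ((a + b)/√2, (a − b)/√2). Kets absent from the input have amplitude 0.
(|00⟩, |01⟩): (a, b) = (-0.9049, 0) → (-0.6399, -0.6399)
(|10⟩, |11⟩): (a, b) = (0.4256, 0) → (0.3009, 0.3009)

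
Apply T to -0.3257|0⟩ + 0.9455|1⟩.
-0.3257|0⟩ + (0.6686 + 0.6686i)|1⟩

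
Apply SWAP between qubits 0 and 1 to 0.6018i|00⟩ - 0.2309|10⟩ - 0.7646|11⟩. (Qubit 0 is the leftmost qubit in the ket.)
0.6018i|00⟩ - 0.2309|01⟩ - 0.7646|11⟩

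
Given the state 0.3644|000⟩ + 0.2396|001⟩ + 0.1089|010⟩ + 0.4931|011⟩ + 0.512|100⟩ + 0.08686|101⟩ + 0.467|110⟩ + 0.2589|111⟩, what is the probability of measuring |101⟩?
0.007545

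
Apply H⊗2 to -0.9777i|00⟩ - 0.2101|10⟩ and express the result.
(-0.1051 - 0.4889i)|00⟩ + (-0.1051 - 0.4889i)|01⟩ + (0.1051 - 0.4889i)|10⟩ + (0.1051 - 0.4889i)|11⟩

H⊗2 gives amp(|y⟩) = (1/2) Σ_x (−1)^(x·y) amp(|x⟩), where x·y is the number of positions in which both x and y have a 1.
|00⟩: (-0.9777i - 0.2101)/2 = (-0.1051 - 0.4889i)
|01⟩: (-0.9777i - 0.2101)/2 = (-0.1051 - 0.4889i)
|10⟩: (-0.9777i + 0.2101)/2 = (0.1051 - 0.4889i)
|11⟩: (-0.9777i + 0.2101)/2 = (0.1051 - 0.4889i)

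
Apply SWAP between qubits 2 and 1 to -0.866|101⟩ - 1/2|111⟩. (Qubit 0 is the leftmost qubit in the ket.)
-0.866|110⟩ - 1/2|111⟩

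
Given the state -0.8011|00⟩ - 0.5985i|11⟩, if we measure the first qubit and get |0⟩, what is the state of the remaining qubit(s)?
-|0⟩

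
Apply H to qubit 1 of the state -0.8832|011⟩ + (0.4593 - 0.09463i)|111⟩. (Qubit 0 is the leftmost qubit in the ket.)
-0.6245|001⟩ + 0.6245|011⟩ + (0.3248 - 0.06691i)|101⟩ + (-0.3248 + 0.06691i)|111⟩

H on qubit 1 mixes each pair of kets that differ only in qubit 1: amplitudes (a, b) of (|…0…⟩, |…1…⟩) become ((a + b)/√2, (a − b)/√2). Kets absent from the input have amplitude 0.
(|001⟩, |011⟩): (a, b) = (0, -0.8832) → (-0.6245, 0.6245)
(|101⟩, |111⟩): (a, b) = (0, (0.4593 - 0.09463i)) → ((0.3248 - 0.06691i), (-0.3248 + 0.06691i))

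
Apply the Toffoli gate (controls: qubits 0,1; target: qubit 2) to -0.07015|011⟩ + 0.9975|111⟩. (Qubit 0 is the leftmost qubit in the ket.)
-0.07015|011⟩ + 0.9975|110⟩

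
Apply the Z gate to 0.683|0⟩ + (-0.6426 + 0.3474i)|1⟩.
0.683|0⟩ + (0.6426 - 0.3474i)|1⟩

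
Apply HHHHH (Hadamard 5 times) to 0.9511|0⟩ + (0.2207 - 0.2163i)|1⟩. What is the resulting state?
(0.8286 - 0.1529i)|0⟩ + (0.5165 + 0.1529i)|1⟩

H² = I, so H^5 = H: a single Hadamard. With (a, b) = (0.9511, (0.2207 - 0.2163i)), H gives ((a + b)/√2, (a − b)/√2) = ((0.8286 - 0.1529i), (0.5165 + 0.1529i)).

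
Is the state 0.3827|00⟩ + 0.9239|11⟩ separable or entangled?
Entangled

Writing the state as a|00⟩ + b|01⟩ + c|10⟩ + d|11⟩, it is a product state iff ad − bc = 0.
Here (a, b, c, d) = (0.3827, 0, 0, 0.9239): ad − bc = (0.3827)(0.9239) − (0)(0) = 0.3536 ≠ 0, so the state is entangled.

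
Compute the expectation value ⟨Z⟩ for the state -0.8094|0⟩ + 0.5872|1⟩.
0.3103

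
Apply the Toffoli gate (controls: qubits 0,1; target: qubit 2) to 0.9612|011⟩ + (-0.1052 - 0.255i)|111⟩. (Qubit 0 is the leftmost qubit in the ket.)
0.9612|011⟩ + (-0.1052 - 0.255i)|110⟩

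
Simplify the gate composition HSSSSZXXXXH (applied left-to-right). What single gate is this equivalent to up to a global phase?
X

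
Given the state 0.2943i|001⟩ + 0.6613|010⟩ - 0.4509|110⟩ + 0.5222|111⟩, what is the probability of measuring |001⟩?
0.08661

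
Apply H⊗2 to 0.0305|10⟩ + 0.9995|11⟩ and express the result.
0.515|00⟩ - 0.4845|01⟩ - 0.515|10⟩ + 0.4845|11⟩

H⊗2 gives amp(|y⟩) = (1/2) Σ_x (−1)^(x·y) amp(|x⟩), where x·y is the number of positions in which both x and y have a 1.
|00⟩: (0.0305 + 0.9995)/2 = 0.515
|01⟩: (0.0305 - 0.9995)/2 = -0.4845
|10⟩: (-0.0305 - 0.9995)/2 = -0.515
|11⟩: (-0.0305 + 0.9995)/2 = 0.4845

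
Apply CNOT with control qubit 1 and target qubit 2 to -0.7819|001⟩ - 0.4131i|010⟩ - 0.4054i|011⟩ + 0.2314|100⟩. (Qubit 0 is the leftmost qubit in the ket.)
-0.7819|001⟩ - 0.4054i|010⟩ - 0.4131i|011⟩ + 0.2314|100⟩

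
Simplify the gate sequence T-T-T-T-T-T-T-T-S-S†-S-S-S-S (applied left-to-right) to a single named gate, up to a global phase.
I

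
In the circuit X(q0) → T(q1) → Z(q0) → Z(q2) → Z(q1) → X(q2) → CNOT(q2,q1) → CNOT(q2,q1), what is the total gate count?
8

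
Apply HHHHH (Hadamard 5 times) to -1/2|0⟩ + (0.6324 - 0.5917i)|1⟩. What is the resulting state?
(0.09362 - 0.4184i)|0⟩ + (-0.8007 + 0.4184i)|1⟩

H² = I, so H^5 = H: a single Hadamard. With (a, b) = (-1/2, (0.6324 - 0.5917i)), H gives ((a + b)/√2, (a − b)/√2) = ((0.09362 - 0.4184i), (-0.8007 + 0.4184i)).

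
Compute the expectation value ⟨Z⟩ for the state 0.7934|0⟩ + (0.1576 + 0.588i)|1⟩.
0.2589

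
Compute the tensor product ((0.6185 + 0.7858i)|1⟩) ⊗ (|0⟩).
(0.6185 + 0.7858i)|10⟩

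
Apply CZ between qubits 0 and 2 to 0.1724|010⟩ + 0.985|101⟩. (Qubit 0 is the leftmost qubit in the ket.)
0.1724|010⟩ - 0.985|101⟩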